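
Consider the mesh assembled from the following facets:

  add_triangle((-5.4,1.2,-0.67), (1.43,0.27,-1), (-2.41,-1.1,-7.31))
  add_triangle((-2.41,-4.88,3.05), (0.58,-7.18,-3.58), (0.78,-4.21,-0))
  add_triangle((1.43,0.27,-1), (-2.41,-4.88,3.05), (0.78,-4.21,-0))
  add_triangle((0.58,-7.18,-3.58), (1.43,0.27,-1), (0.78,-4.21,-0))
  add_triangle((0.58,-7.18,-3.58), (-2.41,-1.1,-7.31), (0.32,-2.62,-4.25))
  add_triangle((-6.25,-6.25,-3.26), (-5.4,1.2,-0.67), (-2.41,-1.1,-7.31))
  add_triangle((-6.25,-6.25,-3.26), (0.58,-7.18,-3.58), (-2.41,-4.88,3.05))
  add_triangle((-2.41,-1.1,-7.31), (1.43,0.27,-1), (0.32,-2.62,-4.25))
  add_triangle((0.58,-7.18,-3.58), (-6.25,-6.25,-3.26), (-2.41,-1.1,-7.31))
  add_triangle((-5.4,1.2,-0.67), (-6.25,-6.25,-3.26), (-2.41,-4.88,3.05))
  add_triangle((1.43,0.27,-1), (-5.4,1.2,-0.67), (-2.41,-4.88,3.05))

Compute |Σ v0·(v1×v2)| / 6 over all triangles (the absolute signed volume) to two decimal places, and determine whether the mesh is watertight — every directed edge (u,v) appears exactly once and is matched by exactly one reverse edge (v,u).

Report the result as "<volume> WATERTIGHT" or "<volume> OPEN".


210.01 OPEN

Per-triangle v0·(v1×v2)/6:
  t1: +5.4420
  t2: +9.9306
  t3: +0.8420
  t4: +4.2442
  t5: +9.6791
  t6: +44.5433
  t7: +44.8048
  t8: +5.1276
  t9: +54.2260
  t10: +35.1341
  t11: -3.9671
Σ = +210.0065 → |volume| = 210.01

Directed edges: 33 total; 3 unmatched, e.g. (0.58,-7.18,-3.58)→(1.43,0.27,-1) → open.


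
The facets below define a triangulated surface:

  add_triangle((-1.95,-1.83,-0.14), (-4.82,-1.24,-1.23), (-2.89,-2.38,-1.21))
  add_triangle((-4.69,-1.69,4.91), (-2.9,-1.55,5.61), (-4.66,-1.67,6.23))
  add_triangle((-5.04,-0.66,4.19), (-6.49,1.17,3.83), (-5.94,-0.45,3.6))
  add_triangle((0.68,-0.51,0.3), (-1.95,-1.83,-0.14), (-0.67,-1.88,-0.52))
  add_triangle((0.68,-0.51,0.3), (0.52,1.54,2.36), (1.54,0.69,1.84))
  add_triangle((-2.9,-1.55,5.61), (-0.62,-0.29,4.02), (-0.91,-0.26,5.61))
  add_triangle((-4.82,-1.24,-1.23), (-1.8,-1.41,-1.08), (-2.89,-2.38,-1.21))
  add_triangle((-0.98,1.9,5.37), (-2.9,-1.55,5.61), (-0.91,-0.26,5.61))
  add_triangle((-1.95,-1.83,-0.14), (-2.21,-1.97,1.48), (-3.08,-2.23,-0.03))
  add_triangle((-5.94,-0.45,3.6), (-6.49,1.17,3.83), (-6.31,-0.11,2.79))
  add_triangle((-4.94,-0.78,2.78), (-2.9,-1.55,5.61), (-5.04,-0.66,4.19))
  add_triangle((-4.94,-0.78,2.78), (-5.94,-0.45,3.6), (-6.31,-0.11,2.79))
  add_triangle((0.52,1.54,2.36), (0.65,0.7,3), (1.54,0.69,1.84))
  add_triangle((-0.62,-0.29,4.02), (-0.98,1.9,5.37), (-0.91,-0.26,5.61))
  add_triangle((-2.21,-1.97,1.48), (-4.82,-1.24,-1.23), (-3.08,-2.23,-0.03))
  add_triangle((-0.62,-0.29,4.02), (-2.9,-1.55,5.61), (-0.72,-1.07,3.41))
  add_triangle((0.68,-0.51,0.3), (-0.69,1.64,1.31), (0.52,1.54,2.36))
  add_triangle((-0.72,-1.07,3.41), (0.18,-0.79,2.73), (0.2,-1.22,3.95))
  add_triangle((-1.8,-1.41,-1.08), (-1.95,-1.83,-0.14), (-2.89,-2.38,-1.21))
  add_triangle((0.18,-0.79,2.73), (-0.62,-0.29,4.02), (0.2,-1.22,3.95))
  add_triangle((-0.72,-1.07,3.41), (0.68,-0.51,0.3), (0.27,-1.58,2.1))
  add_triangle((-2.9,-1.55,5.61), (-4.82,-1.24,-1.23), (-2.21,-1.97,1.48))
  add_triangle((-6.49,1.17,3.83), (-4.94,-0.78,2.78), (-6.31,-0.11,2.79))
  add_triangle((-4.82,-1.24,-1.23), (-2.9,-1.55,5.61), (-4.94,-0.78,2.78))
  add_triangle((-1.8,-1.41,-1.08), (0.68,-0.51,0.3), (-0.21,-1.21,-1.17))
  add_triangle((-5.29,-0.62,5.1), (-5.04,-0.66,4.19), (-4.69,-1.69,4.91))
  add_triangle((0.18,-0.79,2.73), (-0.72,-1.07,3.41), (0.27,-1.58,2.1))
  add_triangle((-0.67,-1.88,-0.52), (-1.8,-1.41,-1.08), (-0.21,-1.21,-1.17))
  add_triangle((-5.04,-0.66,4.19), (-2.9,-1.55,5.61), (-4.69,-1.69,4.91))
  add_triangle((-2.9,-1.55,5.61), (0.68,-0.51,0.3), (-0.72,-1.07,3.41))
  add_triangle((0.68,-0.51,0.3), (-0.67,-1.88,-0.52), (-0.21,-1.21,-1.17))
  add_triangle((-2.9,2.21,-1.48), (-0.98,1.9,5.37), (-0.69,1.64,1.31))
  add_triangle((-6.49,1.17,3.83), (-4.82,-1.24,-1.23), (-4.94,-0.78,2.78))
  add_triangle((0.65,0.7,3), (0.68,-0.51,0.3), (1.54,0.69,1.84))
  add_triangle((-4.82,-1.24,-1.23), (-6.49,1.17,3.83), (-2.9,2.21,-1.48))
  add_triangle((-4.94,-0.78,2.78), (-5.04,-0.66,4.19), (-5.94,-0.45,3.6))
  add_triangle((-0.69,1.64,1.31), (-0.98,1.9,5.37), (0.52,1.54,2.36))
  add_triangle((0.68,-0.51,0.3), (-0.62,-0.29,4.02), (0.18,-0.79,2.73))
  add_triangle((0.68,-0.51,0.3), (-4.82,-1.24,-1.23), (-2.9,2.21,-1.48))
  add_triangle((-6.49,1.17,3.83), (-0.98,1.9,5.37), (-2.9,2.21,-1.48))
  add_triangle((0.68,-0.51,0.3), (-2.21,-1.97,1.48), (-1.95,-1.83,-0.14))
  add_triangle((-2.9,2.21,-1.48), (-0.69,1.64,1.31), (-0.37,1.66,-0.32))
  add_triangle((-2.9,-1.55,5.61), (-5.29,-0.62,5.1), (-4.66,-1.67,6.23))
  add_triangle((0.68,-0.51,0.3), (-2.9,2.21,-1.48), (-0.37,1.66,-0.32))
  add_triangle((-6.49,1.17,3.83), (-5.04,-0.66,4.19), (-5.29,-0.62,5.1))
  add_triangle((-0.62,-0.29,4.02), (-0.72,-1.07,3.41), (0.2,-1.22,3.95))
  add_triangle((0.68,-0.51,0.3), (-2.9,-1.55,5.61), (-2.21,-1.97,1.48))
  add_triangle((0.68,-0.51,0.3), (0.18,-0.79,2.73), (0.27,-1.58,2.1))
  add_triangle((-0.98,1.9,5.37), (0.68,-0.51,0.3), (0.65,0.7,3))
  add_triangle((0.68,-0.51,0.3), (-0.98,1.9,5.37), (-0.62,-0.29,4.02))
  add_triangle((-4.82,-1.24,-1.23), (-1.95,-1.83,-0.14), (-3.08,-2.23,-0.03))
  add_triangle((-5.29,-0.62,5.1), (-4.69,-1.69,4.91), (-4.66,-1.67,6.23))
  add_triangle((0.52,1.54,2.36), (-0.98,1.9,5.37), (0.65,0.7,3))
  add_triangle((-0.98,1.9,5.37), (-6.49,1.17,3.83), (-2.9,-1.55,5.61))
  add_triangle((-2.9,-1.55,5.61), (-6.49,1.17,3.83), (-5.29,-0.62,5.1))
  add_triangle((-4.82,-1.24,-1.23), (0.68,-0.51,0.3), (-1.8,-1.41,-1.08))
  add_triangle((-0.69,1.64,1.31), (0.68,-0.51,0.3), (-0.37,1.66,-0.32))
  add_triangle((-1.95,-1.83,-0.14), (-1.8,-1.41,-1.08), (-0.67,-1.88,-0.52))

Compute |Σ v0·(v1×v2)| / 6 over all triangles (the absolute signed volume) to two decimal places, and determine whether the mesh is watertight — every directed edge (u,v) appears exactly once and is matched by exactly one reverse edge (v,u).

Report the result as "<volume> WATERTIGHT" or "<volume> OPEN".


Per-triangle v0·(v1×v2)/6:
  t1: +0.9744
  t2: +0.5520
  t3: +1.8394
  t4: +0.2782
  t5: -0.1916
  t6: +0.2316
  t7: +0.4565
  t8: +4.1297
  t9: +0.3453
  t10: +1.6637
  t11: +1.6620
  t12: +0.4934
  t13: +0.5635
  t14: +0.0539
  t15: +1.5095
  t16: +0.9744
  t17: -0.0821
  t18: -0.0308
  t19: +0.0117
  t20: +0.0550
  t21: -0.2205
  t22: +5.8290
  t23: -1.5048
  t24: +5.1136
  t25: -0.2927
  t26: +0.6963
  t27: +0.4230
  t28: +0.3874
  t29: -1.8972
  t30: +0.3166
  t31: +0.2561
  t32: +2.2347
  t33: +7.0540
  t34: +0.4111
  t35: +14.7160
  t36: +0.5150
  t37: +1.2856
  t38: +0.0919
  t39: +0.1068
  t40: +14.6937
  t41: +0.6200
  t42: +1.1777
  t43: +0.9348
  t44: +0.0308
  t45: +1.2870
  t46: +0.5683
  t47: +1.7959
  t48: +0.2668
  t49: +0.4227
  t50: +1.0634
  t51: +0.3937
  t52: +1.3618
  t53: +1.0631
  t54: +18.0106
  t55: +2.2009
  t56: -0.4377
  t57: +0.2729
  t58: +0.4295
Σ = +97.1674 → |volume| = 97.17

Directed edges: 174 total, each appears once with its reverse present → watertight.

97.17 WATERTIGHT


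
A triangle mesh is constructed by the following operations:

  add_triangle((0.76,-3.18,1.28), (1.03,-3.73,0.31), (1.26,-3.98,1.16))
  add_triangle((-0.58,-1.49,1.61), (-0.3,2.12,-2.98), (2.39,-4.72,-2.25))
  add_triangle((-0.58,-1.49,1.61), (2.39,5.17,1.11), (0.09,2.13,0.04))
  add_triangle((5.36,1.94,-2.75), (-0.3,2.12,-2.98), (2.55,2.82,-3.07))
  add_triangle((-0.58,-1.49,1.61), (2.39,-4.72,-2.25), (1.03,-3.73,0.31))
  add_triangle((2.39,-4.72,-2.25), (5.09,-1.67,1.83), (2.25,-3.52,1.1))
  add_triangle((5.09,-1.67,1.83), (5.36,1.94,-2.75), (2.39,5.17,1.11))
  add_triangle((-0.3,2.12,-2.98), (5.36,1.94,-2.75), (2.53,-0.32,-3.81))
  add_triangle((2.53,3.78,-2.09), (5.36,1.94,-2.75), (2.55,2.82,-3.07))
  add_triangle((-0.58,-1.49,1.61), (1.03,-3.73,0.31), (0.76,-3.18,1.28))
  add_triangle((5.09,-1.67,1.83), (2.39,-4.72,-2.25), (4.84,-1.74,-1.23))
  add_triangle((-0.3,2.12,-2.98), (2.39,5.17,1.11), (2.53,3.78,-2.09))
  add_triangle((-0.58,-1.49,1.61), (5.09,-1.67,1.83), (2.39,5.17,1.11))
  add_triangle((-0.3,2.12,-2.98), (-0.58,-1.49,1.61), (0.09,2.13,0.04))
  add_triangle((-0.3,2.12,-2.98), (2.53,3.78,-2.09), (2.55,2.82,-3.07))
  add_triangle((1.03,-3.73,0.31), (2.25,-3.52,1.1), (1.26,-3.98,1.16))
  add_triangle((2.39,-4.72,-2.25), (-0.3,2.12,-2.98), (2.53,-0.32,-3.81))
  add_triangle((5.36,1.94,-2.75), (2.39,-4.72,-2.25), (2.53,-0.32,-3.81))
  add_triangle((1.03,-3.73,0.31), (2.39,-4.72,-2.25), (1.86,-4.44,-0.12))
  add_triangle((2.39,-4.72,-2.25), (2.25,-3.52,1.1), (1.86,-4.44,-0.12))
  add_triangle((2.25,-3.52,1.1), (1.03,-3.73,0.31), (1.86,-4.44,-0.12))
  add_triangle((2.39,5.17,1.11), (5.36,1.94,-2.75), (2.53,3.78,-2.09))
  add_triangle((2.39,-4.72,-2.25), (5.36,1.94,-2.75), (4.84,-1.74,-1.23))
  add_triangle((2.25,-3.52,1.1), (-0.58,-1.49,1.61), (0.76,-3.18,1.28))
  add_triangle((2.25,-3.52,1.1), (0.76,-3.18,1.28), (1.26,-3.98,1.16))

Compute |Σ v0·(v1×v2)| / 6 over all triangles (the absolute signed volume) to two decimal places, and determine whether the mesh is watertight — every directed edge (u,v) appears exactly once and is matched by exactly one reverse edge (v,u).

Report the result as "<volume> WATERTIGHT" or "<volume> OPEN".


Per-triangle v0·(v1×v2)/6:
  t1: +0.1625
  t2: +2.7774
  t3: +1.4486
  t4: +1.8037
  t5: +0.6246
  t6: +8.3093
  t7: +24.4111
  t8: +8.4605
  t9: +3.1656
  t10: +0.5169
  t11: +9.5160
  t12: +5.5167
  t13: +9.5430
  t14: +0.7808
  t15: +2.3907
  t16: +0.5780
  t17: +5.2082
  t18: +11.4028
  t19: +0.7110
  t20: +1.5828
  t21: +0.7067
  t22: +9.0235
  t23: +9.4462
  t24: +0.5971
  t25: +0.2782
Σ = +118.9621 → |volume| = 118.96

Directed edges: 75 total; 9 unmatched, e.g. (2.39,5.17,1.11)→(0.09,2.13,0.04) → open.

118.96 OPEN


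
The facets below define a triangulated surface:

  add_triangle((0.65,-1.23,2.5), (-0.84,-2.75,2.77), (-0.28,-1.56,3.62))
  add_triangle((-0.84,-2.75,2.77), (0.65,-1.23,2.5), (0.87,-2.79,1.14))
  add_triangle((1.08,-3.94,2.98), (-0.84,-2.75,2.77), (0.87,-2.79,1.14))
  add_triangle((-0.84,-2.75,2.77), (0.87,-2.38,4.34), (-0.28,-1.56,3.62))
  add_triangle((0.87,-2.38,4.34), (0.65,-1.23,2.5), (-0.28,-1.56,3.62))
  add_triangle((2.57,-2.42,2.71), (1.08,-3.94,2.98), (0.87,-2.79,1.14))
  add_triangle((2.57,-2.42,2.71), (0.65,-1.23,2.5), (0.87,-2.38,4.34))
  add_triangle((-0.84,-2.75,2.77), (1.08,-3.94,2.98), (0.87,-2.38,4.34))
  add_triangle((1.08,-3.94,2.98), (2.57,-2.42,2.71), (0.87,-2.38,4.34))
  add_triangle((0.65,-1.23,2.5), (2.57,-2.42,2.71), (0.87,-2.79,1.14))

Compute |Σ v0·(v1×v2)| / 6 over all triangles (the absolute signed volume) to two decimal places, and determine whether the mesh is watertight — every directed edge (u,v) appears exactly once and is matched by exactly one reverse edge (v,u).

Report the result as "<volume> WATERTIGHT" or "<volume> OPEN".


Per-triangle v0·(v1×v2)/6:
  t1: -0.8495
  t2: -1.7806
  t3: +0.9677
  t4: +1.3245
  t5: +0.1483
  t6: +1.2755
  t7: +0.3072
  t8: +2.7569
  t9: +3.0543
  t10: -1.4729
Σ = +5.7315 → |volume| = 5.73

Directed edges: 30 total, each appears once with its reverse present → watertight.

5.73 WATERTIGHT


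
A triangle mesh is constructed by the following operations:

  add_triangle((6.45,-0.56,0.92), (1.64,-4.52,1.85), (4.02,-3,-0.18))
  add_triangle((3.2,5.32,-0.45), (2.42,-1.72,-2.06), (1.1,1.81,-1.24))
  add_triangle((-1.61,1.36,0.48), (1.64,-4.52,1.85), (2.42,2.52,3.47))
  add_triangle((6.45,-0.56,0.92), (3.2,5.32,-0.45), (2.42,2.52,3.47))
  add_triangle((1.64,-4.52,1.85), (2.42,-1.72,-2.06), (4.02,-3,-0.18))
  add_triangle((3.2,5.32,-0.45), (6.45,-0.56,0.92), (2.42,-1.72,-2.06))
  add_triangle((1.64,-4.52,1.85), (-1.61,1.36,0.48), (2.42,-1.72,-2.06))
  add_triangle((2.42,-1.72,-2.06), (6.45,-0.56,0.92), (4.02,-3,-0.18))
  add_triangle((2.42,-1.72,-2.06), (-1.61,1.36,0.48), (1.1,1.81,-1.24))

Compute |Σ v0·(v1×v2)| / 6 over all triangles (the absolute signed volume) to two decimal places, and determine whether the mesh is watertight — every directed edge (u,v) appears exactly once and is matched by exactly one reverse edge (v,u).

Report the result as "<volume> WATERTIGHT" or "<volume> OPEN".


66.92 OPEN

Per-triangle v0·(v1×v2)/6:
  t1: +8.1509
  t2: +3.3072
  t3: +6.3902
  t4: +21.4644
  t5: +4.1992
  t6: +15.9448
  t7: +0.9224
  t8: +5.6314
  t9: +0.9045
Σ = +66.9150 → |volume| = 66.92

Directed edges: 27 total; 7 unmatched, e.g. (6.45,-0.56,0.92)→(1.64,-4.52,1.85) → open.


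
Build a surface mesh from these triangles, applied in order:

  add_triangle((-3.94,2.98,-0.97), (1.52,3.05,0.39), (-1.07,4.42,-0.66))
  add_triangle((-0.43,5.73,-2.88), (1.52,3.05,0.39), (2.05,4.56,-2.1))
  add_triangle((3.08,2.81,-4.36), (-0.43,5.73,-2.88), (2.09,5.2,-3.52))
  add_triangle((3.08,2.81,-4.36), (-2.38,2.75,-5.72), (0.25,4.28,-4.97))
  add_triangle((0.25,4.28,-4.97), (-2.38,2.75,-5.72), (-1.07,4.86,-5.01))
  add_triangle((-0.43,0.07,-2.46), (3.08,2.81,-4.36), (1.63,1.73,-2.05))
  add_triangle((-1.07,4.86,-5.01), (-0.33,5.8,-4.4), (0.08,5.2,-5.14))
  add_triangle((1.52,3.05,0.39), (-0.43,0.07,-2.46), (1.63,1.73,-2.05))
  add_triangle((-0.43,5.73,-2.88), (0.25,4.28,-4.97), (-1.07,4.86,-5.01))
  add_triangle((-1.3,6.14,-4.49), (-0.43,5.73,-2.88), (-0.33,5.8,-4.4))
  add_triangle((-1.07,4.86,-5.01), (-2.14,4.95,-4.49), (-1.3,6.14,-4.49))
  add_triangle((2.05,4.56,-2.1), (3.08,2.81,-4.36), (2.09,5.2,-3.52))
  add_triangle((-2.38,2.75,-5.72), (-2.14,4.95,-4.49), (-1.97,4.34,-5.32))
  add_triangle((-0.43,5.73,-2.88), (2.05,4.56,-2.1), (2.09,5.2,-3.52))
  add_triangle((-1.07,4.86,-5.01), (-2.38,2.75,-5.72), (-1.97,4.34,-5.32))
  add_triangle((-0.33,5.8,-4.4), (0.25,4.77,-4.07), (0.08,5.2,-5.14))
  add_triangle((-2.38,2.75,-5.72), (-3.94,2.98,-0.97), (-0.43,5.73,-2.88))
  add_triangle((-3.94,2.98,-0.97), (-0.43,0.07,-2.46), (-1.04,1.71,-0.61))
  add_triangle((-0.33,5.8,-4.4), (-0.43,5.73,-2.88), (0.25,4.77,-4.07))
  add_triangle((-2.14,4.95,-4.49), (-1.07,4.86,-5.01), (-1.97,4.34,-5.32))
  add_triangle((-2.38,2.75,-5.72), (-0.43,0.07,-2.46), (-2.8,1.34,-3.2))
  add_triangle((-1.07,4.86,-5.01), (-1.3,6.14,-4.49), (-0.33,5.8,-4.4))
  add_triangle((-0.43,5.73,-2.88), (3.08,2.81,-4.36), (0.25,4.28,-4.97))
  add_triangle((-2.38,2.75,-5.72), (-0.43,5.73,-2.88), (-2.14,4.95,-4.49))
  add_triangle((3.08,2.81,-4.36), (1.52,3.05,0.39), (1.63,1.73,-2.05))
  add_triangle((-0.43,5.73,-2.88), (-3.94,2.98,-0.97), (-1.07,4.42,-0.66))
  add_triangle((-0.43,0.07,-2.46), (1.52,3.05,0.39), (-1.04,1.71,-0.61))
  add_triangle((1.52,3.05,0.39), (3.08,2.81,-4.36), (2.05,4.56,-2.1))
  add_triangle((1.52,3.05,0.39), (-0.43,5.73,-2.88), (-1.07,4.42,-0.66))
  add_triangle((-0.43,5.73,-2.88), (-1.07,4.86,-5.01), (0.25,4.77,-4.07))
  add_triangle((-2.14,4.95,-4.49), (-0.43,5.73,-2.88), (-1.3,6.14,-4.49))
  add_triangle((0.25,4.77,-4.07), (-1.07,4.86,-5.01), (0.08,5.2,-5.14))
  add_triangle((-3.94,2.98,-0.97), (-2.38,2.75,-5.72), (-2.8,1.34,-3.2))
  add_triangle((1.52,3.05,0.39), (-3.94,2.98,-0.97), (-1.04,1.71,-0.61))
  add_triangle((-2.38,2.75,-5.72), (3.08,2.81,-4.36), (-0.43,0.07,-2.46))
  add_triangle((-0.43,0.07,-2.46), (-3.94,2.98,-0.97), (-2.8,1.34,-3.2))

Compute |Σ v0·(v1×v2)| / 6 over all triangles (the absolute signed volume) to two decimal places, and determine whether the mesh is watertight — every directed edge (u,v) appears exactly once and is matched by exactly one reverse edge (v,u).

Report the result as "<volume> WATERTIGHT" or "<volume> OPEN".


Per-triangle v0·(v1×v2)/6:
  t1: +1.1311
  t2: +4.0726
  t3: +4.1333
  t4: +7.2435
  t5: +3.5883
  t6: -0.4437
  t7: +1.3975
  t8: -1.5004
  t9: +3.2990
  t10: +1.3311
  t11: +1.5905
  t12: +2.1309
  t13: +1.1099
  t14: +2.5253
  t15: +1.1547
  t16: +0.4384
  t17: +16.4911
  t18: -1.4868
  t19: +0.6940
  t20: +1.2232
  t21: +1.6701
  t22: +1.3447
  t23: +7.2510
  t24: -3.1705
  t25: -0.0971
  t26: +5.1701
  t27: -2.1790
  t28: +2.8246
  t29: +3.9640
  t30: -2.6171
  t31: +0.7666
  t32: -0.6083
  t33: +4.1882
  t34: -0.9857
  t35: +5.5955
  t36: -0.7815
Σ = +72.4589 → |volume| = 72.46

Directed edges: 108 total, each appears once with its reverse present → watertight.

72.46 WATERTIGHT


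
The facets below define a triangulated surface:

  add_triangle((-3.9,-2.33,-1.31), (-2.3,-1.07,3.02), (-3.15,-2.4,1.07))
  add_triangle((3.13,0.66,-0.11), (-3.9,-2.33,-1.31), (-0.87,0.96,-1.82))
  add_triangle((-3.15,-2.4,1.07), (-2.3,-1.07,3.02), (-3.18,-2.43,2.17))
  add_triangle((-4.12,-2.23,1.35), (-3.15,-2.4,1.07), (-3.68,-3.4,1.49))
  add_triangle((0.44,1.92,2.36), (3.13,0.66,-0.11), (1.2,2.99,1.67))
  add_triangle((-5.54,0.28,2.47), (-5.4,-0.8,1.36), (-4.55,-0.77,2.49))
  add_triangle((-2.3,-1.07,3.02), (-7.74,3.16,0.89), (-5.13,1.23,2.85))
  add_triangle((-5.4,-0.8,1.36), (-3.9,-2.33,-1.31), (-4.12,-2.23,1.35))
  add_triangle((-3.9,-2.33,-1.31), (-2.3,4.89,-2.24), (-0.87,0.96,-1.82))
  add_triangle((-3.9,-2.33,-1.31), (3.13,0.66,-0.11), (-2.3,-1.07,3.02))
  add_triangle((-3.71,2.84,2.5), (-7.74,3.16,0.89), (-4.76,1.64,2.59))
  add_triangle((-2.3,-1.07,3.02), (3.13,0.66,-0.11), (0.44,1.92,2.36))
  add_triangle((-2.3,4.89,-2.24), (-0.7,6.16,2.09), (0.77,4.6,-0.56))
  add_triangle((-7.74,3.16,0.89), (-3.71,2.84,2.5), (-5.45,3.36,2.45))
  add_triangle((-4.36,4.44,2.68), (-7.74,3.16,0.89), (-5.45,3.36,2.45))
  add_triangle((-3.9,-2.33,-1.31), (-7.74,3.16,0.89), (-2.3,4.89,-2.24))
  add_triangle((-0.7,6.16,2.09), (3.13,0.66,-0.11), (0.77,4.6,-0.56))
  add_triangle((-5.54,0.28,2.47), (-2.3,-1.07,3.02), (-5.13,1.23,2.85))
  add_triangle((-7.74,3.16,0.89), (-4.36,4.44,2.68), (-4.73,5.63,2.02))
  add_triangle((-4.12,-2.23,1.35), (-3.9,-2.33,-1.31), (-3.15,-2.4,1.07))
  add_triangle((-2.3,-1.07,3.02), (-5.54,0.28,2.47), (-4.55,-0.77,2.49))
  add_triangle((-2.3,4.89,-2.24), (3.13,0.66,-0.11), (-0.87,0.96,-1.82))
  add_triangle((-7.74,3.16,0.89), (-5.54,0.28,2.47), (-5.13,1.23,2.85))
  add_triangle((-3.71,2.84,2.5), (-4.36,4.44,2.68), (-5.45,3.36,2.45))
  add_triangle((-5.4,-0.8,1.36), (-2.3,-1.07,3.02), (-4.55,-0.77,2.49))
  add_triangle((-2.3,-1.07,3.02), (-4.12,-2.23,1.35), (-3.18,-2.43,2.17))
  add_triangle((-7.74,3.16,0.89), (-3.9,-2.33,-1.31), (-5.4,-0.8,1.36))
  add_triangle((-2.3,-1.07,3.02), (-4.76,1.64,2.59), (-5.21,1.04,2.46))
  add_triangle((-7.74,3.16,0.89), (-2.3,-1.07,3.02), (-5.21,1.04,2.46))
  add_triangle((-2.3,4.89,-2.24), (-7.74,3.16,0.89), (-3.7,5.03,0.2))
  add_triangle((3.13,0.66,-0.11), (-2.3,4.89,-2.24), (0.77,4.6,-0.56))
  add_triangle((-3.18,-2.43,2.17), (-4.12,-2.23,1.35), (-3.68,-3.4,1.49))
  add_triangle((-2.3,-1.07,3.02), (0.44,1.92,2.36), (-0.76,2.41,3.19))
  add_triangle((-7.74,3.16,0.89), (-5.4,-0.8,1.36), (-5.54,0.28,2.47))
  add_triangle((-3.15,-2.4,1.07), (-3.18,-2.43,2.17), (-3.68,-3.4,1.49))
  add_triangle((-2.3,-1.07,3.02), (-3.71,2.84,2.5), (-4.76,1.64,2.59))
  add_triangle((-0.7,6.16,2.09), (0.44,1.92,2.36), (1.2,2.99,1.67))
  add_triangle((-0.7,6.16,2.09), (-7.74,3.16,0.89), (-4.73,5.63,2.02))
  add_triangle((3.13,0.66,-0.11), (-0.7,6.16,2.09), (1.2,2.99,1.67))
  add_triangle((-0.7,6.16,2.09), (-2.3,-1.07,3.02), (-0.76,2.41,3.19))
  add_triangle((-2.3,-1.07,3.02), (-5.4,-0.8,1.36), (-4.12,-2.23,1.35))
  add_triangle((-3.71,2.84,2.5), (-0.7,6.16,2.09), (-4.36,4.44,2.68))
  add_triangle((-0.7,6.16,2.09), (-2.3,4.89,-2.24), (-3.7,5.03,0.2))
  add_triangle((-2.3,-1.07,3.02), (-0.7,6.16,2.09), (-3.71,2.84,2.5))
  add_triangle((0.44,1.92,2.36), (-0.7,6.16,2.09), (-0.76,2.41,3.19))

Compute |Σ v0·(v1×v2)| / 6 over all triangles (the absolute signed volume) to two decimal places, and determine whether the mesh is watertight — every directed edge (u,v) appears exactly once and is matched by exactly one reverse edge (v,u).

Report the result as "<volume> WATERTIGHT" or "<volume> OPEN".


154.75 OPEN

Per-triangle v0·(v1×v2)/6:
  t1: -1.6978
  t2: +2.3186
  t3: -0.3988
  t4: +0.0990
  t5: +1.7596
  t6: +1.4243
  t7: -2.7847
  t8: +3.8339
  t9: +4.8091
  t10: +2.7532
  t11: +4.3037
  t12: +3.5266
  t13: +8.9727
  t14: -0.0817
  t15: +3.0667
  t16: +21.6343
  t17: +6.5349
  t18: +2.4041
  t19: +5.3306
  t20: +1.2408
  t21: +1.3362
  t22: +3.8045
  t23: +3.7341
  t24: +0.9629
  t25: +0.6714
  t26: +1.2385
  t27: +10.5552
  t28: +1.6132
  t29: +0.9586
  t30: +10.2213
  t31: +3.8783
  t32: +0.9524
  t33: +1.6708
  t34: +5.2151
  t35: -0.3402
  t36: +2.9024
  t37: +2.2580
  t38: +1.5971
  t39: +2.6849
  t40: +4.2095
  t41: +3.3528
  t42: +2.0004
  t43: +9.8252
  t44: +7.9450
  t45: +2.4558
Σ = +154.7528 → |volume| = 154.75

Directed edges: 135 total; 9 unmatched, e.g. (-7.74,3.16,0.89)→(-4.76,1.64,2.59) → open.


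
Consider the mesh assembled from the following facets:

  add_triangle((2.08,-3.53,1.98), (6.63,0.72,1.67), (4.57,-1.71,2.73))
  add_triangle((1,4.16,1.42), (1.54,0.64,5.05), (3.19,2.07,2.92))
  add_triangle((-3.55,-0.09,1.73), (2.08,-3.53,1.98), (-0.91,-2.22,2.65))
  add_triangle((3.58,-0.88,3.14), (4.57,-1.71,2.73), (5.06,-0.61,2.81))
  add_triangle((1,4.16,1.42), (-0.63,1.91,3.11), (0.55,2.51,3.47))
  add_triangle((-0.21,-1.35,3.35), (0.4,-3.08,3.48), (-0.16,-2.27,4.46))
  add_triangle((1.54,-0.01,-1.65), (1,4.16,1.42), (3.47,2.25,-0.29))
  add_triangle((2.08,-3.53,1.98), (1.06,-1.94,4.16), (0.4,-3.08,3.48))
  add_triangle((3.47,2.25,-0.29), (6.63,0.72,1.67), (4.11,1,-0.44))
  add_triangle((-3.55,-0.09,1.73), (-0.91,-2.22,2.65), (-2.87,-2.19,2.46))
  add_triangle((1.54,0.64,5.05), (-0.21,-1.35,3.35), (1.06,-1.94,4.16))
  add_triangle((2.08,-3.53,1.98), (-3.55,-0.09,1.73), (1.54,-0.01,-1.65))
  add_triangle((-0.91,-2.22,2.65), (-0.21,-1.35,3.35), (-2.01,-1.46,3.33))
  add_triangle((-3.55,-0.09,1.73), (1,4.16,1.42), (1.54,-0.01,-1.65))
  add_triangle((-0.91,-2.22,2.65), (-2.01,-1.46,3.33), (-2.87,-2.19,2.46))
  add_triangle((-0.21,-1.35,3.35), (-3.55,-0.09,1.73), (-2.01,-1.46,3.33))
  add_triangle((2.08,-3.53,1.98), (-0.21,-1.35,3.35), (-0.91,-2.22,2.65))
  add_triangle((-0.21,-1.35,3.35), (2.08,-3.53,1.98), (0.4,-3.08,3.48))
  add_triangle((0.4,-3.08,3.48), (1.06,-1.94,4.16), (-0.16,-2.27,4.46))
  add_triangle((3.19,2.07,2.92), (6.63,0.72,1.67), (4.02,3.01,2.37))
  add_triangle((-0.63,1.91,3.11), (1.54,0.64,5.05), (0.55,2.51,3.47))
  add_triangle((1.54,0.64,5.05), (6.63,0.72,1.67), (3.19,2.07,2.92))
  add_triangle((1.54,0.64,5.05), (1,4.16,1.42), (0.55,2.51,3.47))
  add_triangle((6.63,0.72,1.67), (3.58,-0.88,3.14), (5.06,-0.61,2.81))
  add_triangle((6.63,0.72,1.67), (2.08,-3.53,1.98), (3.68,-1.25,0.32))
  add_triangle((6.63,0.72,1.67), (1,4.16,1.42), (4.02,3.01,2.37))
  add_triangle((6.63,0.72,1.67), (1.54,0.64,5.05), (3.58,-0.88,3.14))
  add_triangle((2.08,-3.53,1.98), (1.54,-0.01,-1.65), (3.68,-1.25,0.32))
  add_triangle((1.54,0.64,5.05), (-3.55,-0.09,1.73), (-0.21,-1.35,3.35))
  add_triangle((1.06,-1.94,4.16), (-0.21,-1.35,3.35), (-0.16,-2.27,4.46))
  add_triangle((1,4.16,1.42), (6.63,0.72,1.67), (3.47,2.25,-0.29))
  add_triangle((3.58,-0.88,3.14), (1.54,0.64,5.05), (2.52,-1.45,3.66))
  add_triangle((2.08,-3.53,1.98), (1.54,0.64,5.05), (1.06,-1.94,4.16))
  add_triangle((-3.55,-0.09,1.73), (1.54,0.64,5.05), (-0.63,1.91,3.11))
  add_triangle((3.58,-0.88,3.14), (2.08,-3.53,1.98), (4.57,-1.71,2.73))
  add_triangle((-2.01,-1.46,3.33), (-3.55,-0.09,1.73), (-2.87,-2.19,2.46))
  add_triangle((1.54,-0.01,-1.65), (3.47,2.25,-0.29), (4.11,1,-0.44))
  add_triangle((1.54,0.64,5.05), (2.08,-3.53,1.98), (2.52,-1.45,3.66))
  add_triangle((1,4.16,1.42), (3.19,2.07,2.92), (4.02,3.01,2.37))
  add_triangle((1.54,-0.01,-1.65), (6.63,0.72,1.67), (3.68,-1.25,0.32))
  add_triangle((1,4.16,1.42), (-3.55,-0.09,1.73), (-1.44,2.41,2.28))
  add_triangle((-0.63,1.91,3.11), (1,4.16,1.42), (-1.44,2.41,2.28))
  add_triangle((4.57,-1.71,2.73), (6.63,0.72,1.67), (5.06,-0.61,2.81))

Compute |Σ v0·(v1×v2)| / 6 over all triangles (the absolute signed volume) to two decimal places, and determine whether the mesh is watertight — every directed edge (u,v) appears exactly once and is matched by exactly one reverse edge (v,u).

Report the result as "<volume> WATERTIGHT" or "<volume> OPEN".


111.34 OPEN

Per-triangle v0·(v1×v2)/6:
  t1: +3.0029
  t2: +6.8920
  t3: +0.7861
  t4: +1.0533
  t5: +1.8824
  t6: -0.0511
  t7: +2.2125
  t8: +2.4713
  t9: +2.3414
  t10: -1.3845
  t11: +2.2459
  t12: +1.9937
  t13: +1.1096
  t14: +2.1452
  t15: +1.2388
  t16: +0.8375
  t17: +2.5525
  t18: -1.1216
  t19: +1.2456
  t20: +3.4333
  t21: +2.1019
  t22: +7.7735
  t23: +2.6902
  t24: +0.7150
  t25: +5.1732
  t26: +2.7552
  t27: +7.7055
  t28: +2.5231
  t29: +5.7696
  t30: +0.3310
  t31: +7.6290
  t32: +2.7143
  t33: +3.7292
  t34: +5.6132
  t35: +2.3570
  t36: +2.0596
  t37: +1.4086
  t38: +2.0897
  t39: +2.5527
  t40: +3.5959
  t41: +1.1001
  t42: +2.3409
  t43: +1.7204
Σ = +111.3355 → |volume| = 111.34

Directed edges: 129 total; 9 unmatched, e.g. (6.63,0.72,1.67)→(4.11,1,-0.44) → open.


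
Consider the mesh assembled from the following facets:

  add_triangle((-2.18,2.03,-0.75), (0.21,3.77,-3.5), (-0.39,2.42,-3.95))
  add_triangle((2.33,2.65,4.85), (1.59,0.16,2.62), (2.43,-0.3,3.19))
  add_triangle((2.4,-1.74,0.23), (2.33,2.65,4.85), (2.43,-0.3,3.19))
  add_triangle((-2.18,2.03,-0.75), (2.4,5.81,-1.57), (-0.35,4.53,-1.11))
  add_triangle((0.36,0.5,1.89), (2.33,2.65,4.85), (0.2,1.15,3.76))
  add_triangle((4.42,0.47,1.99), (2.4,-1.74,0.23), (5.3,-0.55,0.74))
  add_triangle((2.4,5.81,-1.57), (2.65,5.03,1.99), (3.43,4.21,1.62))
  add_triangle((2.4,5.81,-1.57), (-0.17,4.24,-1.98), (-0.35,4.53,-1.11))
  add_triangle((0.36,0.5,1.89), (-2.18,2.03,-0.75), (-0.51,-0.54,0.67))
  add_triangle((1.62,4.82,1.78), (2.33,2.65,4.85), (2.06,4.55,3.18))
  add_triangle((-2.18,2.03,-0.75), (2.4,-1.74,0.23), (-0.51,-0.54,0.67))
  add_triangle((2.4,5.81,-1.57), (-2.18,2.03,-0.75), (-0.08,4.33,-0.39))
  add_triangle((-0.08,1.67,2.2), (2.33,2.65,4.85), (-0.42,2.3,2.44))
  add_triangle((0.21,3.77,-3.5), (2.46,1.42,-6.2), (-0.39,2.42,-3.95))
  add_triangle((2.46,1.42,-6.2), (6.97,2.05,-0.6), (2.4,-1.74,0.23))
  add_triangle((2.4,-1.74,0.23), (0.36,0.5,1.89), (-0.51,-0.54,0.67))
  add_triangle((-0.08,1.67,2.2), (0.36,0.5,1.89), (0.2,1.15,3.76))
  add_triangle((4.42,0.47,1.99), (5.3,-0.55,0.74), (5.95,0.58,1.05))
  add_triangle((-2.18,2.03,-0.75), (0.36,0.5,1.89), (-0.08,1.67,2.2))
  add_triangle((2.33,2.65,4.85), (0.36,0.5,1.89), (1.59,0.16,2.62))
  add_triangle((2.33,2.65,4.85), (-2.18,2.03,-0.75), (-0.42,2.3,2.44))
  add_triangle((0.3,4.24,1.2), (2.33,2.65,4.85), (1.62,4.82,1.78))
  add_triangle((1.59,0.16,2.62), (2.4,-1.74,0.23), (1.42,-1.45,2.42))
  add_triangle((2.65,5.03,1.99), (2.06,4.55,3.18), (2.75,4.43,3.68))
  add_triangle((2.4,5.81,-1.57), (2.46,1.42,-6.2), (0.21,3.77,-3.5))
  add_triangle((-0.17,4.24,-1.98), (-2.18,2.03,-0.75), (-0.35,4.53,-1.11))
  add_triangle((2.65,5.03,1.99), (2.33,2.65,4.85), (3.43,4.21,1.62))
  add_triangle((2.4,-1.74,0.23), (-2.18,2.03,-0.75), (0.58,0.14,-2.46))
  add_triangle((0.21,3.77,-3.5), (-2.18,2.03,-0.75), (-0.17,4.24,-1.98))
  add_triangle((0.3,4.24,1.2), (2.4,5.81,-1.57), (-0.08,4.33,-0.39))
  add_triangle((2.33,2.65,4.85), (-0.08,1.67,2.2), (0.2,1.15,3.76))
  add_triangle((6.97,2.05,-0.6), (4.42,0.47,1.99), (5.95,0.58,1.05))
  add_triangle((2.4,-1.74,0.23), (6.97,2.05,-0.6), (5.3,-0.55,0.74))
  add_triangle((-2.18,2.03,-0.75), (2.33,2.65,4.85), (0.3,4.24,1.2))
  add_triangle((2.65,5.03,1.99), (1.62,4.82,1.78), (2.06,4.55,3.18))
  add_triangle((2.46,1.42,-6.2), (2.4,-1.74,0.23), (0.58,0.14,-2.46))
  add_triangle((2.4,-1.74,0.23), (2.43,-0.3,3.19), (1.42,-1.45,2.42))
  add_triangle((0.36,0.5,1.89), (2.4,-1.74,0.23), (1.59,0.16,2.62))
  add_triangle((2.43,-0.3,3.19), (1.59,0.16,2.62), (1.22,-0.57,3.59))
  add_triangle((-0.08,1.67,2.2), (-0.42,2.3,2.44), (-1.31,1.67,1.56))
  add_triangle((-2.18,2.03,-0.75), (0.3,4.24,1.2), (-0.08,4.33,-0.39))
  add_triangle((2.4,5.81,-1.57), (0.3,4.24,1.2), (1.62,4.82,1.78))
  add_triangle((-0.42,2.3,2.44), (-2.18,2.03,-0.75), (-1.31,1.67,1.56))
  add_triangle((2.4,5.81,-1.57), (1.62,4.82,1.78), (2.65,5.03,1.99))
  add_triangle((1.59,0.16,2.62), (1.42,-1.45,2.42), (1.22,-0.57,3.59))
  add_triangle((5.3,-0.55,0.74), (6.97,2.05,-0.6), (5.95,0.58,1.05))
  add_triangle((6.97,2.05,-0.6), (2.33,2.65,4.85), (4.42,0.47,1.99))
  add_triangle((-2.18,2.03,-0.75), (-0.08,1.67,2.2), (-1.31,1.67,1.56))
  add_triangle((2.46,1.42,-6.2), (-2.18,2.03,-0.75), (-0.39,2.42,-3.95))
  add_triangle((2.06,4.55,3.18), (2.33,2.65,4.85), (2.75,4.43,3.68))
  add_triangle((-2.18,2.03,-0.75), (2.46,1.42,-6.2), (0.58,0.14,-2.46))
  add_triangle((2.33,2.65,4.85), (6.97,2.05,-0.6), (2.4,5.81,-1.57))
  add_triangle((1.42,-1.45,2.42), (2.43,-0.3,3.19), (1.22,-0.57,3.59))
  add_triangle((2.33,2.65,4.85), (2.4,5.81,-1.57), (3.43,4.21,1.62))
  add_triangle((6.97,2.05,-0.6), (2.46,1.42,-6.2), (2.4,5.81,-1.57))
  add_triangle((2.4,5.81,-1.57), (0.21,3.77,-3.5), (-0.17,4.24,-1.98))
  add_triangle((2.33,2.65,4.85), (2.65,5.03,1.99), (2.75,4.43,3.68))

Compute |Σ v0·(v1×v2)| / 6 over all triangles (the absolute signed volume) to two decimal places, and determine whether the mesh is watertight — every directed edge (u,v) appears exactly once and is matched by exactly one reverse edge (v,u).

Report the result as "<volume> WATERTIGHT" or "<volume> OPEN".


Per-triangle v0·(v1×v2)/6:
  t1: +2.8283
  t2: +0.3753
  t3: +2.4274
  t4: -0.7668
  t5: +0.2910
  t6: +1.7219
  t7: +3.9560
  t8: +2.0067
  t9: +0.9078
  t10: -0.0834
  t11: +0.0676
  t12: +2.6446
  t13: +0.2862
  t14: +4.1579
  t15: +16.6611
  t16: +0.8940
  t17: -0.1525
  t18: +1.2723
  t19: +0.3479
  t20: +0.7059
  t21: +1.7180
  t22: +3.0760
  t23: -1.6143
  t24: +1.0261
  t25: +12.0895
  t26: +1.4675
  t27: +3.8984
  t28: -0.3310
  t29: +2.5292
  t30: +3.1482
  t31: +1.4388
  t32: +1.7156
  t33: +2.3293
  t34: +4.7270
  t35: +1.0994
  t36: +1.7806
  t37: +1.8328
  t38: +0.2232
  t39: +0.3774
  t40: +0.1468
  t41: +2.2910
  t42: +3.4896
  t43: +0.9719
  t44: +2.9113
  t45: -0.6521
  t46: +2.2011
  t47: +10.2799
  t48: -0.8013
  t49: +0.1212
  t50: +1.1917
  t51: +1.8445
  t52: +33.0580
  t53: +0.9321
  t54: -5.8151
  t55: +34.4029
  t56: +3.5283
  t57: +0.1828
Σ = +173.3655 → |volume| = 173.37

Directed edges: 171 total; 3 unmatched, e.g. (2.4,-1.74,0.23)→(2.33,2.65,4.85) → open.

173.37 OPEN


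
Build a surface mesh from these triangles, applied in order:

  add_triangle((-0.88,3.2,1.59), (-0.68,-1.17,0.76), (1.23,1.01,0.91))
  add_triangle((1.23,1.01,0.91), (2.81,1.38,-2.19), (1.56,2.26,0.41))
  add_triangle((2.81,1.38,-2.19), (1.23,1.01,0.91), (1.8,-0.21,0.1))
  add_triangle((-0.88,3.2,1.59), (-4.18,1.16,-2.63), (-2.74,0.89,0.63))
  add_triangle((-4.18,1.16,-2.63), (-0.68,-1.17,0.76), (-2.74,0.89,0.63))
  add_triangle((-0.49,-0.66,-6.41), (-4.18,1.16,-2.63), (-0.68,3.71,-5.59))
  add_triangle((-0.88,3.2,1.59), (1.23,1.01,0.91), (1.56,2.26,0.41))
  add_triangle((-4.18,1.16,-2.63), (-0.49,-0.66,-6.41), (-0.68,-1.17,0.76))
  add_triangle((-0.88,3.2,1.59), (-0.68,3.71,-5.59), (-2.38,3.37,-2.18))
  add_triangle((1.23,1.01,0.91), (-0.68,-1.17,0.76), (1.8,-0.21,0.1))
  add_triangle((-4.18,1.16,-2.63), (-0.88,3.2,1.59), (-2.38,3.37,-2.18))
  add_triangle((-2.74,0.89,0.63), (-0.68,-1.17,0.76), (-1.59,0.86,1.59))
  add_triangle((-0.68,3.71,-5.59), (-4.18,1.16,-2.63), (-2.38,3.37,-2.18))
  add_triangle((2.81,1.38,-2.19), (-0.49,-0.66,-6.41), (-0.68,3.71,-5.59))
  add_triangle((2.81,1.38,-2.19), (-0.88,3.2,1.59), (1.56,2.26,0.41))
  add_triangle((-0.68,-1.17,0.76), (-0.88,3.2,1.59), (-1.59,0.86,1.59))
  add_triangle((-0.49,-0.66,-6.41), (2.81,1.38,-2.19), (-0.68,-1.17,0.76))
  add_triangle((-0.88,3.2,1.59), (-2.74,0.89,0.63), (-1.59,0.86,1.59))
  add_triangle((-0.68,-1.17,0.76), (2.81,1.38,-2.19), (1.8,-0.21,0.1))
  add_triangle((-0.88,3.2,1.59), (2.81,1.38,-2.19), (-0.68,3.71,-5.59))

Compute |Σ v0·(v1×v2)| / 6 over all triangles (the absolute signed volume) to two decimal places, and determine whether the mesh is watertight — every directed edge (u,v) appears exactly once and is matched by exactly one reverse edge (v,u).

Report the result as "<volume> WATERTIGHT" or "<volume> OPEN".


Per-triangle v0·(v1×v2)/6:
  t1: +1.2967
  t2: +0.9983
  t3: +1.2431
  t4: +4.6537
  t5: +2.3355
  t6: +17.8311
  t7: +1.0482
  t8: +6.4344
  t9: +6.4608
  t10: +0.5915
  t11: +5.4520
  t12: +0.8724
  t13: +8.0699
  t14: +14.0652
  t15: +2.1330
  t16: +0.3471
  t17: +2.7045
  t18: +1.4118
  t19: +0.4706
  t20: +12.1229
Σ = +90.5425 → |volume| = 90.54

Directed edges: 60 total, each appears once with its reverse present → watertight.

90.54 WATERTIGHT


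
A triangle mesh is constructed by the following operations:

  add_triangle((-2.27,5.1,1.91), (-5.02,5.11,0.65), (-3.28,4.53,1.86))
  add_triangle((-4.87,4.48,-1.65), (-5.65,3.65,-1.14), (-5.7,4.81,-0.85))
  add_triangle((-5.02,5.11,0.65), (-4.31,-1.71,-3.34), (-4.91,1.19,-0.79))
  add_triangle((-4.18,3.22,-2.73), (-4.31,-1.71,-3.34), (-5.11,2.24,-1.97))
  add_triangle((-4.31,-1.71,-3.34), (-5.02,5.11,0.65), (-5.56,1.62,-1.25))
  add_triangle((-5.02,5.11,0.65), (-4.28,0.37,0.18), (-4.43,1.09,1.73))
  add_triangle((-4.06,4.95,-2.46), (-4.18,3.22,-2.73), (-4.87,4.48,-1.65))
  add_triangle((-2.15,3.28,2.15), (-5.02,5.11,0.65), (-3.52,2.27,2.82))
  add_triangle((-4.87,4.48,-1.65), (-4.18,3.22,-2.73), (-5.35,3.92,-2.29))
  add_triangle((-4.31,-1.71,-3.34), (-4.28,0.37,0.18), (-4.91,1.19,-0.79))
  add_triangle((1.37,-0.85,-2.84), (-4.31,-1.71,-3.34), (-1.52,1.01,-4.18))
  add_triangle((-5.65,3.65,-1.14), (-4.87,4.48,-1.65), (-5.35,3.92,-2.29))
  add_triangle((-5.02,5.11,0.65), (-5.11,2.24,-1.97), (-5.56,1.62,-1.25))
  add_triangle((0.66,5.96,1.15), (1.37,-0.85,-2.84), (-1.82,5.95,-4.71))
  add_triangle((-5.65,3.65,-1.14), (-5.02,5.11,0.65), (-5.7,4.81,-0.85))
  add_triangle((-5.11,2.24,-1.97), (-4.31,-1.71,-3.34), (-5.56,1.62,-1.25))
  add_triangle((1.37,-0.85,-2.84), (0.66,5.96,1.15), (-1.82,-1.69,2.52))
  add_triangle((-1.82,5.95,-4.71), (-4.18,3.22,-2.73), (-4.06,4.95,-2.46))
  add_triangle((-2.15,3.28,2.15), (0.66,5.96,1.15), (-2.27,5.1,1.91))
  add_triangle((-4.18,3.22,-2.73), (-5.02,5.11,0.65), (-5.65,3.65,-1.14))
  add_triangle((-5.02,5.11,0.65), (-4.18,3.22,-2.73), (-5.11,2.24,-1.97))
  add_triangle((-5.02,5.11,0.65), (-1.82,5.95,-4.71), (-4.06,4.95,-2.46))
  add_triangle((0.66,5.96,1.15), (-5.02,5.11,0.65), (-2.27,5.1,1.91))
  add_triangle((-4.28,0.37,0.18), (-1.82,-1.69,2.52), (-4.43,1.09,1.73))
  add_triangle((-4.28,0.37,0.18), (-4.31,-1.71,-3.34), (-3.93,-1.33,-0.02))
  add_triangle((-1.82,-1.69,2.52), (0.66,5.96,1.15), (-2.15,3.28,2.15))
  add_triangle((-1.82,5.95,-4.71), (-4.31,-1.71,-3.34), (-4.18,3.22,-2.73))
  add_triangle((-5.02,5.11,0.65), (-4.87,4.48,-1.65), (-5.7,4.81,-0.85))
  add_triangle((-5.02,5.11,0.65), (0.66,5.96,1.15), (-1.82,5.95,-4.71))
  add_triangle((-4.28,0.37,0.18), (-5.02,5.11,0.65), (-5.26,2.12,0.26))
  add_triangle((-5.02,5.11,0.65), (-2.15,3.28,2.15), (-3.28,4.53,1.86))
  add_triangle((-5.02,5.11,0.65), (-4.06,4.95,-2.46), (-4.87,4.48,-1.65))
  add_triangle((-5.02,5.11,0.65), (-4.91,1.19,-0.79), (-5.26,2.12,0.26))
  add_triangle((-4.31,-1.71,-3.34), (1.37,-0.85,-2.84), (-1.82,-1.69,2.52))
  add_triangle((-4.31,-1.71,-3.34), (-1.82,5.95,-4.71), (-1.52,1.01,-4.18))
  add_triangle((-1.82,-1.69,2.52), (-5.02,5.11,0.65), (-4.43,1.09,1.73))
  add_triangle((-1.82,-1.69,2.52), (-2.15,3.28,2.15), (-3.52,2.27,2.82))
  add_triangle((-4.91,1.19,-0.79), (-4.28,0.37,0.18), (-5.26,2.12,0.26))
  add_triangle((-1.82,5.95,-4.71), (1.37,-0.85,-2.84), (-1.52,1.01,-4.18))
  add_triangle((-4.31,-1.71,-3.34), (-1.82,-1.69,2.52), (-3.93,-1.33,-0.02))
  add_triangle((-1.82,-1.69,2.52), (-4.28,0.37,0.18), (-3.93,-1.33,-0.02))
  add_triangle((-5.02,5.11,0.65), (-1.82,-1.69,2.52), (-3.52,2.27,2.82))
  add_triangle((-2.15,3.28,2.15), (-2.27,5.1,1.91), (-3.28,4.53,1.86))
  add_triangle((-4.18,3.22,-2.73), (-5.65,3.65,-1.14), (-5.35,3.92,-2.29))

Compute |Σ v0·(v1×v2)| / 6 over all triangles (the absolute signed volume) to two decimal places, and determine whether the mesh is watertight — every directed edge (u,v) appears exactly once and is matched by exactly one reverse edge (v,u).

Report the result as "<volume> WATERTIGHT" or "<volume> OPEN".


Per-triangle v0·(v1×v2)/6:
  t1: +1.7389
  t2: +1.0856
  t3: +5.1461
  t4: +5.4124
  t5: -3.1256
  t6: +4.9277
  t7: +1.8461
  t8: +4.2152
  t9: +0.8257
  t10: +3.4033
  t11: +7.5261
  t12: +1.2290
  t13: +4.0134
  t14: +15.1091
  t15: +1.2383
  t16: +3.9071
  t17: -0.2011
  t18: +5.0780
  t19: +1.9604
  t20: -4.1305
  t21: +5.8270
  t22: +6.8539
  t23: +6.0838
  t24: +3.2666
  t25: +3.9189
  t26: +4.6445
  t27: +14.0037
  t28: +1.2590
  t29: +31.6770
  t30: +0.3920
  t31: +0.5546
  t32: +2.7516
  t33: +2.5166
  t34: +6.6472
  t35: +10.5651
  t36: +3.1078
  t37: +1.8980
  t38: +1.2049
  t39: +7.9399
  t40: +2.7508
  t41: +3.1545
  t42: +4.4979
  t43: +0.8941
  t44: +0.2316
Σ = +187.8460 → |volume| = 187.85

Directed edges: 132 total, each appears once with its reverse present → watertight.

187.85 WATERTIGHT


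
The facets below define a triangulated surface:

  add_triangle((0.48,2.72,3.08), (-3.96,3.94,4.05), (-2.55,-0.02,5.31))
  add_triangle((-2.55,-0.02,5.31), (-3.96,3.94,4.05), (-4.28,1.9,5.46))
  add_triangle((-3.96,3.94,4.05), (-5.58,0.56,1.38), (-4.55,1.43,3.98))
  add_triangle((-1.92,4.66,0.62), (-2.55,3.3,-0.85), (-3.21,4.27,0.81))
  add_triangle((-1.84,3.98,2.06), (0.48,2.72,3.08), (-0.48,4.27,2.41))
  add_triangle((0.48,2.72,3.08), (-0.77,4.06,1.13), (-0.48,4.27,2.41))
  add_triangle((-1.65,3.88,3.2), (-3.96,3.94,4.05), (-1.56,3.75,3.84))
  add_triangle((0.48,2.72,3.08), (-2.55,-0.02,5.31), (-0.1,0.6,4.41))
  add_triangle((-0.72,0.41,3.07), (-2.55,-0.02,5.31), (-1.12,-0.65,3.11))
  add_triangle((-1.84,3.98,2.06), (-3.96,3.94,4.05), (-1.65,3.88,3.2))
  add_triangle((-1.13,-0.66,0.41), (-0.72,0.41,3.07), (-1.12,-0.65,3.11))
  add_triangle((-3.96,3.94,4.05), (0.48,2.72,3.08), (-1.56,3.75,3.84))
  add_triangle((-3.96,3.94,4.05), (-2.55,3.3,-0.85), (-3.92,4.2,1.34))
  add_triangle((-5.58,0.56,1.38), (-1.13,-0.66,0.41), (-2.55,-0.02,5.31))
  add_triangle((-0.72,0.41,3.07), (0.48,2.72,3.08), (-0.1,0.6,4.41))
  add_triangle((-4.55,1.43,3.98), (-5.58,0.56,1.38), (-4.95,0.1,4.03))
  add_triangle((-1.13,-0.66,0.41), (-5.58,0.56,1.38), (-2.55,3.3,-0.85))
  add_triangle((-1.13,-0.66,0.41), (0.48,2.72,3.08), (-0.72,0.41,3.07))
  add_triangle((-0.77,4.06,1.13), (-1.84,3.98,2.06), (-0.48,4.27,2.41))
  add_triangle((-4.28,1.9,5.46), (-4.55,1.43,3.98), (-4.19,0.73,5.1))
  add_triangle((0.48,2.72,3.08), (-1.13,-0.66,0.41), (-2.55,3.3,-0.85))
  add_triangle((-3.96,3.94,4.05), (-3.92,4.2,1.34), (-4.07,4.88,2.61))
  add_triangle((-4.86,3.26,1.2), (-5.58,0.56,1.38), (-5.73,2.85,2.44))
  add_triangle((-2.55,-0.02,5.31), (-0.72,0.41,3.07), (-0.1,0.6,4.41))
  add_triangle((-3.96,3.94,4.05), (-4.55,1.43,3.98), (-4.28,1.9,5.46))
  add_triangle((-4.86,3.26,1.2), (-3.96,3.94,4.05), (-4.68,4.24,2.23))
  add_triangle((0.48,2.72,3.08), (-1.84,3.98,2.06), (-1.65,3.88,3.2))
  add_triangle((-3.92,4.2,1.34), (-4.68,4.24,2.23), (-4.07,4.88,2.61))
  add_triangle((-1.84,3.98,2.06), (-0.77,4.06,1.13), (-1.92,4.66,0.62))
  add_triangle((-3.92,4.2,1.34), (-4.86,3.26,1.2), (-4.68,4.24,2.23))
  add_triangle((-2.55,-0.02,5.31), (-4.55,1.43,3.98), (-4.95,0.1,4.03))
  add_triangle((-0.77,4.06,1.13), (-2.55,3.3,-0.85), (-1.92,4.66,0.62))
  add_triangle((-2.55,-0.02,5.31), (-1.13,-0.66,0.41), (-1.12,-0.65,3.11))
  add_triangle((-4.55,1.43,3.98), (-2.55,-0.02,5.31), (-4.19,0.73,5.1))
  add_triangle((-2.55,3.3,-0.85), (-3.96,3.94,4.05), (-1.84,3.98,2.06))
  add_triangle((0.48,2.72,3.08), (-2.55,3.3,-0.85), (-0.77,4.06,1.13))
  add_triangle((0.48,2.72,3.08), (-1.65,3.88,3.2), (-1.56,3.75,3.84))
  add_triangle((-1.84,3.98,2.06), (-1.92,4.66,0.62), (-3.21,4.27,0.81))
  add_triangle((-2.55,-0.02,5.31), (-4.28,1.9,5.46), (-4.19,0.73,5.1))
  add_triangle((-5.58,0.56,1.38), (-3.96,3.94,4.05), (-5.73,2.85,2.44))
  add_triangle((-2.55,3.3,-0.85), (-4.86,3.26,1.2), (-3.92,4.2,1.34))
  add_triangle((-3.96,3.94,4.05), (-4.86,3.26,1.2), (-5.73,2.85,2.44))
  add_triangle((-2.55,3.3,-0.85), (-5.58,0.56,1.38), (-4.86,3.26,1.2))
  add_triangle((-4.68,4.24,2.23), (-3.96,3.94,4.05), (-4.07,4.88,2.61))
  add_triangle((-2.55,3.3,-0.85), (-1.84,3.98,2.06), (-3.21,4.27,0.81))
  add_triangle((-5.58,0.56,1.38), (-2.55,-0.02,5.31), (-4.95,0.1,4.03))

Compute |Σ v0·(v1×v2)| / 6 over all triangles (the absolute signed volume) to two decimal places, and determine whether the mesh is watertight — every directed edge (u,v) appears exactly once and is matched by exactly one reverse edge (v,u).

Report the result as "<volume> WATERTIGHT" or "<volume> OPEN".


Per-triangle v0·(v1×v2)/6:
  t1: +11.7290
  t2: +2.3785
  t3: +6.6255
  t4: +1.6760
  t5: +1.4268
  t6: +0.3047
  t7: +1.1218
  t8: +3.8089
  t9: +0.5654
  t10: +1.8823
  t11: -0.4207
  t12: +0.4431
  t13: +0.6597
  t14: +3.3322
  t15: -1.0968
  t16: +3.5933
  t17: +0.6954
  t18: -0.7815
  t19: +1.1095
  t20: +1.3675
  t21: -3.7509
  t22: -1.1559
  t23: +2.6413
  t24: -0.3412
  t25: +3.2613
  t26: +1.6220
  t27: +1.2141
  t28: +0.8303
  t29: +1.1648
  t30: +1.0351
  t31: +3.5863
  t32: +0.3585
  t33: +0.7447
  t34: -0.4766
  t35: +4.9949
  t36: -1.8328
  t37: +0.7721
  t38: +1.6868
  t39: +1.8596
  t40: +3.1265
  t41: +2.3614
  t42: +3.5385
  t43: +3.8119
  t44: +1.8279
  t45: -1.1458
  t46: -1.0067
Σ = +71.1489 → |volume| = 71.15

Directed edges: 138 total, each appears once with its reverse present → watertight.

71.15 WATERTIGHT
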